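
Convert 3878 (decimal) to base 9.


Divide by 9 repeatedly:
3878 ÷ 9 = 430 remainder 8
430 ÷ 9 = 47 remainder 7
47 ÷ 9 = 5 remainder 2
5 ÷ 9 = 0 remainder 5
Reading remainders bottom-up:
= 5278


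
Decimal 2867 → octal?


Divide by 8 repeatedly:
2867 ÷ 8 = 358 remainder 3
358 ÷ 8 = 44 remainder 6
44 ÷ 8 = 5 remainder 4
5 ÷ 8 = 0 remainder 5
Reading remainders bottom-up:
= 0o5463


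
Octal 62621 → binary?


Each octal digit → 3 binary bits:
  6 = 110
  2 = 010
  6 = 110
  2 = 010
  1 = 001
Concatenate: 110 010 110 010 001
= 110010110010001


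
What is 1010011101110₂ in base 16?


Group into 4-bit nibbles: 0001010011101110
  0001 = 1
  0100 = 4
  1110 = E
  1110 = E
= 0x14EE


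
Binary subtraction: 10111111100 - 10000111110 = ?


Align and subtract column by column (LSB to MSB, borrowing when needed):
  10111111100
- 10000111110
  -----------
  col 0: (0 - 0 borrow-in) - 0 → 0 - 0 = 0, borrow out 0
  col 1: (0 - 0 borrow-in) - 1 → borrow from next column: (0+2) - 1 = 1, borrow out 1
  col 2: (1 - 1 borrow-in) - 1 → borrow from next column: (0+2) - 1 = 1, borrow out 1
  col 3: (1 - 1 borrow-in) - 1 → borrow from next column: (0+2) - 1 = 1, borrow out 1
  col 4: (1 - 1 borrow-in) - 1 → borrow from next column: (0+2) - 1 = 1, borrow out 1
  col 5: (1 - 1 borrow-in) - 1 → borrow from next column: (0+2) - 1 = 1, borrow out 1
  col 6: (1 - 1 borrow-in) - 0 → 0 - 0 = 0, borrow out 0
  col 7: (1 - 0 borrow-in) - 0 → 1 - 0 = 1, borrow out 0
  col 8: (1 - 0 borrow-in) - 0 → 1 - 0 = 1, borrow out 0
  col 9: (0 - 0 borrow-in) - 0 → 0 - 0 = 0, borrow out 0
  col 10: (1 - 0 borrow-in) - 1 → 1 - 1 = 0, borrow out 0
Reading bits MSB→LSB: 00110111110
Strip leading zeros: 110111110
= 110111110


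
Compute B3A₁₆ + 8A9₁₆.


Align and add column by column (LSB to MSB, each column mod 16 with carry):
  0B3A
+ 08A9
  ----
  col 0: A(10) + 9(9) + 0 (carry in) = 19 → 3(3), carry out 1
  col 1: 3(3) + A(10) + 1 (carry in) = 14 → E(14), carry out 0
  col 2: B(11) + 8(8) + 0 (carry in) = 19 → 3(3), carry out 1
  col 3: 0(0) + 0(0) + 1 (carry in) = 1 → 1(1), carry out 0
Reading digits MSB→LSB: 13E3
Strip leading zeros: 13E3
= 0x13E3


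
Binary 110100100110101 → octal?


Group into 3-bit groups: 110100100110101
  110 = 6
  100 = 4
  100 = 4
  110 = 6
  101 = 5
= 0o64465


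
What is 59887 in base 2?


Divide by 2 repeatedly:
59887 ÷ 2 = 29943 remainder 1
29943 ÷ 2 = 14971 remainder 1
14971 ÷ 2 = 7485 remainder 1
7485 ÷ 2 = 3742 remainder 1
3742 ÷ 2 = 1871 remainder 0
1871 ÷ 2 = 935 remainder 1
935 ÷ 2 = 467 remainder 1
467 ÷ 2 = 233 remainder 1
233 ÷ 2 = 116 remainder 1
116 ÷ 2 = 58 remainder 0
58 ÷ 2 = 29 remainder 0
29 ÷ 2 = 14 remainder 1
14 ÷ 2 = 7 remainder 0
7 ÷ 2 = 3 remainder 1
3 ÷ 2 = 1 remainder 1
1 ÷ 2 = 0 remainder 1
Reading remainders bottom-up:
= 1110100111101111


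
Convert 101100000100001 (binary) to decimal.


Positional values:
Bit 0: 1 × 2^0 = 1
Bit 5: 1 × 2^5 = 32
Bit 11: 1 × 2^11 = 2048
Bit 12: 1 × 2^12 = 4096
Bit 14: 1 × 2^14 = 16384
Sum = 1 + 32 + 2048 + 4096 + 16384
= 22561


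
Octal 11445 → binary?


Each octal digit → 3 binary bits:
  1 = 001
  1 = 001
  4 = 100
  4 = 100
  5 = 101
Concatenate: 001 001 100 100 101
= 001001100100101


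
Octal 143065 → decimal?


Positional values:
Position 0: 5 × 8^0 = 5
Position 1: 6 × 8^1 = 48
Position 2: 0 × 8^2 = 0
Position 3: 3 × 8^3 = 1536
Position 4: 4 × 8^4 = 16384
Position 5: 1 × 8^5 = 32768
Sum = 5 + 48 + 0 + 1536 + 16384 + 32768
= 50741


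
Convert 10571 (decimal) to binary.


Divide by 2 repeatedly:
10571 ÷ 2 = 5285 remainder 1
5285 ÷ 2 = 2642 remainder 1
2642 ÷ 2 = 1321 remainder 0
1321 ÷ 2 = 660 remainder 1
660 ÷ 2 = 330 remainder 0
330 ÷ 2 = 165 remainder 0
165 ÷ 2 = 82 remainder 1
82 ÷ 2 = 41 remainder 0
41 ÷ 2 = 20 remainder 1
20 ÷ 2 = 10 remainder 0
10 ÷ 2 = 5 remainder 0
5 ÷ 2 = 2 remainder 1
2 ÷ 2 = 1 remainder 0
1 ÷ 2 = 0 remainder 1
Reading remainders bottom-up:
= 10100101001011


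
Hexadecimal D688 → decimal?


Positional values:
Position 0: 8 × 16^0 = 8 × 1 = 8
Position 1: 8 × 16^1 = 8 × 16 = 128
Position 2: 6 × 16^2 = 6 × 256 = 1536
Position 3: D × 16^3 = 13 × 4096 = 53248
Sum = 8 + 128 + 1536 + 53248
= 54920


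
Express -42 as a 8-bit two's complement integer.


Original: 00101010
Step 1 - Invert all bits: 11010101
Step 2 - Add 1: 11010101 + 1
= 11010110 (represents -42)


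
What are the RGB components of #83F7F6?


Hex: #83F7F6
R = 83₁₆ = 131
G = F7₁₆ = 247
B = F6₁₆ = 246
= RGB(131, 247, 246)


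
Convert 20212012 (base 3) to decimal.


Positional values (base 3):
  2 × 3^0 = 2 × 1 = 2
  1 × 3^1 = 1 × 3 = 3
  0 × 3^2 = 0 × 9 = 0
  2 × 3^3 = 2 × 27 = 54
  1 × 3^4 = 1 × 81 = 81
  2 × 3^5 = 2 × 243 = 486
  0 × 3^6 = 0 × 729 = 0
  2 × 3^7 = 2 × 2187 = 4374
Sum = 2 + 3 + 0 + 54 + 81 + 486 + 0 + 4374
= 5000


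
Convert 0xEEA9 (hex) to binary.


Each hex digit → 4 binary bits:
  E = 1110
  E = 1110
  A = 1010
  9 = 1001
Concatenate: 1110 1110 1010 1001
= 1110111010101001


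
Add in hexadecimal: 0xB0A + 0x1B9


Align and add column by column (LSB to MSB, each column mod 16 with carry):
  0B0A
+ 01B9
  ----
  col 0: A(10) + 9(9) + 0 (carry in) = 19 → 3(3), carry out 1
  col 1: 0(0) + B(11) + 1 (carry in) = 12 → C(12), carry out 0
  col 2: B(11) + 1(1) + 0 (carry in) = 12 → C(12), carry out 0
  col 3: 0(0) + 0(0) + 0 (carry in) = 0 → 0(0), carry out 0
Reading digits MSB→LSB: 0CC3
Strip leading zeros: CC3
= 0xCC3


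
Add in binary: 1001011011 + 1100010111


Align and add column by column (LSB to MSB, carry propagating):
  01001011011
+ 01100010111
  -----------
  col 0: 1 + 1 + 0 (carry in) = 2 → bit 0, carry out 1
  col 1: 1 + 1 + 1 (carry in) = 3 → bit 1, carry out 1
  col 2: 0 + 1 + 1 (carry in) = 2 → bit 0, carry out 1
  col 3: 1 + 0 + 1 (carry in) = 2 → bit 0, carry out 1
  col 4: 1 + 1 + 1 (carry in) = 3 → bit 1, carry out 1
  col 5: 0 + 0 + 1 (carry in) = 1 → bit 1, carry out 0
  col 6: 1 + 0 + 0 (carry in) = 1 → bit 1, carry out 0
  col 7: 0 + 0 + 0 (carry in) = 0 → bit 0, carry out 0
  col 8: 0 + 1 + 0 (carry in) = 1 → bit 1, carry out 0
  col 9: 1 + 1 + 0 (carry in) = 2 → bit 0, carry out 1
  col 10: 0 + 0 + 1 (carry in) = 1 → bit 1, carry out 0
Reading bits MSB→LSB: 10101110010
Strip leading zeros: 10101110010
= 10101110010


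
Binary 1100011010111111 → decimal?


Positional values:
Bit 0: 1 × 2^0 = 1
Bit 1: 1 × 2^1 = 2
Bit 2: 1 × 2^2 = 4
Bit 3: 1 × 2^3 = 8
Bit 4: 1 × 2^4 = 16
Bit 5: 1 × 2^5 = 32
Bit 7: 1 × 2^7 = 128
Bit 9: 1 × 2^9 = 512
Bit 10: 1 × 2^10 = 1024
Bit 14: 1 × 2^14 = 16384
Bit 15: 1 × 2^15 = 32768
Sum = 1 + 2 + 4 + 8 + 16 + 32 + 128 + 512 + 1024 + 16384 + 32768
= 50879


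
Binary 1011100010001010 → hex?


Group into 4-bit nibbles: 1011100010001010
  1011 = B
  1000 = 8
  1000 = 8
  1010 = A
= 0xB88A


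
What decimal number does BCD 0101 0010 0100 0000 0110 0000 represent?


Each 4-bit group → digit:
  0101 → 5
  0010 → 2
  0100 → 4
  0000 → 0
  0110 → 6
  0000 → 0
= 524060


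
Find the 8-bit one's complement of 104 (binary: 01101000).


Original: 01101000
Invert all bits:
  bit 0: 0 → 1
  bit 1: 1 → 0
  bit 2: 1 → 0
  bit 3: 0 → 1
  bit 4: 1 → 0
  bit 5: 0 → 1
  bit 6: 0 → 1
  bit 7: 0 → 1
= 10010111


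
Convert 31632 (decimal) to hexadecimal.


Divide by 16 repeatedly:
31632 ÷ 16 = 1977 remainder 0 (0)
1977 ÷ 16 = 123 remainder 9 (9)
123 ÷ 16 = 7 remainder 11 (B)
7 ÷ 16 = 0 remainder 7 (7)
Reading remainders bottom-up:
= 0x7B90


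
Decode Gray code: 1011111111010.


Gray code: 1011111111010
MSB stays the same: 1
Each subsequent bit = prev_binary XOR current_gray:
  B[1] = 1 XOR 0 = 1
  B[2] = 1 XOR 1 = 0
  B[3] = 0 XOR 1 = 1
  B[4] = 1 XOR 1 = 0
  B[5] = 0 XOR 1 = 1
  B[6] = 1 XOR 1 = 0
  B[7] = 0 XOR 1 = 1
  B[8] = 1 XOR 1 = 0
  B[9] = 0 XOR 1 = 1
  B[10] = 1 XOR 0 = 1
  B[11] = 1 XOR 1 = 0
  B[12] = 0 XOR 0 = 0
= 1101010101100 (6828 decimal)


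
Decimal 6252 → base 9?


Divide by 9 repeatedly:
6252 ÷ 9 = 694 remainder 6
694 ÷ 9 = 77 remainder 1
77 ÷ 9 = 8 remainder 5
8 ÷ 9 = 0 remainder 8
Reading remainders bottom-up:
= 8516


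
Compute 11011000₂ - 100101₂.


Align and subtract column by column (LSB to MSB, borrowing when needed):
  11011000
- 00100101
  --------
  col 0: (0 - 0 borrow-in) - 1 → borrow from next column: (0+2) - 1 = 1, borrow out 1
  col 1: (0 - 1 borrow-in) - 0 → borrow from next column: (-1+2) - 0 = 1, borrow out 1
  col 2: (0 - 1 borrow-in) - 1 → borrow from next column: (-1+2) - 1 = 0, borrow out 1
  col 3: (1 - 1 borrow-in) - 0 → 0 - 0 = 0, borrow out 0
  col 4: (1 - 0 borrow-in) - 0 → 1 - 0 = 1, borrow out 0
  col 5: (0 - 0 borrow-in) - 1 → borrow from next column: (0+2) - 1 = 1, borrow out 1
  col 6: (1 - 1 borrow-in) - 0 → 0 - 0 = 0, borrow out 0
  col 7: (1 - 0 borrow-in) - 0 → 1 - 0 = 1, borrow out 0
Reading bits MSB→LSB: 10110011
Strip leading zeros: 10110011
= 10110011


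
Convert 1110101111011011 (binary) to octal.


Group into 3-bit groups: 001110101111011011
  001 = 1
  110 = 6
  101 = 5
  111 = 7
  011 = 3
  011 = 3
= 0o165733


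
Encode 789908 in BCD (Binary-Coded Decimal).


Each digit → 4-bit binary:
  7 → 0111
  8 → 1000
  9 → 1001
  9 → 1001
  0 → 0000
  8 → 1000
= 0111 1000 1001 1001 0000 1000


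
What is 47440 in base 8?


Divide by 8 repeatedly:
47440 ÷ 8 = 5930 remainder 0
5930 ÷ 8 = 741 remainder 2
741 ÷ 8 = 92 remainder 5
92 ÷ 8 = 11 remainder 4
11 ÷ 8 = 1 remainder 3
1 ÷ 8 = 0 remainder 1
Reading remainders bottom-up:
= 0o134520


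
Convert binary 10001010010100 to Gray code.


Binary: 10001010010100
Gray code: G = B XOR (B >> 1)
B >> 1 = 01000101001010
10001010010100 XOR 01000101001010:
  1 XOR 0 = 1
  0 XOR 1 = 1
  0 XOR 0 = 0
  0 XOR 0 = 0
  1 XOR 0 = 1
  0 XOR 1 = 1
  1 XOR 0 = 1
  0 XOR 1 = 1
  0 XOR 0 = 0
  1 XOR 0 = 1
  0 XOR 1 = 1
  1 XOR 0 = 1
  0 XOR 1 = 1
  0 XOR 0 = 0
= 11001111011110


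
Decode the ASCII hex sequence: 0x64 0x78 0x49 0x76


Codes (hex): 0x64 0x78 0x49 0x76
Per-code ASCII lookup:
  0x64 = 100  (range 97-122: lowercase, 100 - 97 = 3) → 'd'
  0x78 = 120  (range 97-122: lowercase, 120 - 97 = 23) → 'x'
  0x49 = 73  (range 65-90: uppercase, 73 - 65 = 8) → 'I'
  0x76 = 118  (range 97-122: lowercase, 118 - 97 = 21) → 'v'
= 'dxIv'


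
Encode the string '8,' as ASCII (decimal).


String: '8,'  (2 characters)
Per-character ASCII lookup:
  '8': digits start at 48: '8' = 48 + 8 = 56
  ',': special character: ',' = 44
= 56 44


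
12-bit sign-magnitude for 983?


Sign bit: 0 (positive)
Magnitude: 983 = 01111010111
= 001111010111


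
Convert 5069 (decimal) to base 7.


Divide by 7 repeatedly:
5069 ÷ 7 = 724 remainder 1
724 ÷ 7 = 103 remainder 3
103 ÷ 7 = 14 remainder 5
14 ÷ 7 = 2 remainder 0
2 ÷ 7 = 0 remainder 2
Reading remainders bottom-up:
= 20531


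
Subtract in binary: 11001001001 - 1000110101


Align and subtract column by column (LSB to MSB, borrowing when needed):
  11001001001
- 01000110101
  -----------
  col 0: (1 - 0 borrow-in) - 1 → 1 - 1 = 0, borrow out 0
  col 1: (0 - 0 borrow-in) - 0 → 0 - 0 = 0, borrow out 0
  col 2: (0 - 0 borrow-in) - 1 → borrow from next column: (0+2) - 1 = 1, borrow out 1
  col 3: (1 - 1 borrow-in) - 0 → 0 - 0 = 0, borrow out 0
  col 4: (0 - 0 borrow-in) - 1 → borrow from next column: (0+2) - 1 = 1, borrow out 1
  col 5: (0 - 1 borrow-in) - 1 → borrow from next column: (-1+2) - 1 = 0, borrow out 1
  col 6: (1 - 1 borrow-in) - 0 → 0 - 0 = 0, borrow out 0
  col 7: (0 - 0 borrow-in) - 0 → 0 - 0 = 0, borrow out 0
  col 8: (0 - 0 borrow-in) - 0 → 0 - 0 = 0, borrow out 0
  col 9: (1 - 0 borrow-in) - 1 → 1 - 1 = 0, borrow out 0
  col 10: (1 - 0 borrow-in) - 0 → 1 - 0 = 1, borrow out 0
Reading bits MSB→LSB: 10000010100
Strip leading zeros: 10000010100
= 10000010100


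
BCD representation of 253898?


Each digit → 4-bit binary:
  2 → 0010
  5 → 0101
  3 → 0011
  8 → 1000
  9 → 1001
  8 → 1000
= 0010 0101 0011 1000 1001 1000


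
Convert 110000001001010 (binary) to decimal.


Positional values:
Bit 1: 1 × 2^1 = 2
Bit 3: 1 × 2^3 = 8
Bit 6: 1 × 2^6 = 64
Bit 13: 1 × 2^13 = 8192
Bit 14: 1 × 2^14 = 16384
Sum = 2 + 8 + 64 + 8192 + 16384
= 24650


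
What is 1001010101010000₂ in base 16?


Group into 4-bit nibbles: 1001010101010000
  1001 = 9
  0101 = 5
  0101 = 5
  0000 = 0
= 0x9550


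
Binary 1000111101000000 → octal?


Group into 3-bit groups: 001000111101000000
  001 = 1
  000 = 0
  111 = 7
  101 = 5
  000 = 0
  000 = 0
= 0o107500


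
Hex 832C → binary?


Each hex digit → 4 binary bits:
  8 = 1000
  3 = 0011
  2 = 0010
  C = 1100
Concatenate: 1000 0011 0010 1100
= 1000001100101100


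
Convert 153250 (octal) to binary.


Each octal digit → 3 binary bits:
  1 = 001
  5 = 101
  3 = 011
  2 = 010
  5 = 101
  0 = 000
Concatenate: 001 101 011 010 101 000
= 001101011010101000


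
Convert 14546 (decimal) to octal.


Divide by 8 repeatedly:
14546 ÷ 8 = 1818 remainder 2
1818 ÷ 8 = 227 remainder 2
227 ÷ 8 = 28 remainder 3
28 ÷ 8 = 3 remainder 4
3 ÷ 8 = 0 remainder 3
Reading remainders bottom-up:
= 0o34322


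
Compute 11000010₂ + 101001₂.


Align and add column by column (LSB to MSB, carry propagating):
  011000010
+ 000101001
  ---------
  col 0: 0 + 1 + 0 (carry in) = 1 → bit 1, carry out 0
  col 1: 1 + 0 + 0 (carry in) = 1 → bit 1, carry out 0
  col 2: 0 + 0 + 0 (carry in) = 0 → bit 0, carry out 0
  col 3: 0 + 1 + 0 (carry in) = 1 → bit 1, carry out 0
  col 4: 0 + 0 + 0 (carry in) = 0 → bit 0, carry out 0
  col 5: 0 + 1 + 0 (carry in) = 1 → bit 1, carry out 0
  col 6: 1 + 0 + 0 (carry in) = 1 → bit 1, carry out 0
  col 7: 1 + 0 + 0 (carry in) = 1 → bit 1, carry out 0
  col 8: 0 + 0 + 0 (carry in) = 0 → bit 0, carry out 0
Reading bits MSB→LSB: 011101011
Strip leading zeros: 11101011
= 11101011


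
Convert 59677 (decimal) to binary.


Divide by 2 repeatedly:
59677 ÷ 2 = 29838 remainder 1
29838 ÷ 2 = 14919 remainder 0
14919 ÷ 2 = 7459 remainder 1
7459 ÷ 2 = 3729 remainder 1
3729 ÷ 2 = 1864 remainder 1
1864 ÷ 2 = 932 remainder 0
932 ÷ 2 = 466 remainder 0
466 ÷ 2 = 233 remainder 0
233 ÷ 2 = 116 remainder 1
116 ÷ 2 = 58 remainder 0
58 ÷ 2 = 29 remainder 0
29 ÷ 2 = 14 remainder 1
14 ÷ 2 = 7 remainder 0
7 ÷ 2 = 3 remainder 1
3 ÷ 2 = 1 remainder 1
1 ÷ 2 = 0 remainder 1
Reading remainders bottom-up:
= 1110100100011101


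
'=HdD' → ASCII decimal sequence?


String: '=HdD'  (4 characters)
Per-character ASCII lookup:
  '=': special character: '=' = 61
  'H': uppercase starts at 65: 'H' = 65 + 7 = 72
  'd': lowercase starts at 97: 'd' = 97 + 3 = 100
  'D': uppercase starts at 65: 'D' = 65 + 3 = 68
= 61 72 100 68


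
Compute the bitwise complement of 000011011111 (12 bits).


Original: 000011011111
Invert all bits:
  bit 0: 0 → 1
  bit 1: 0 → 1
  bit 2: 0 → 1
  bit 3: 0 → 1
  bit 4: 1 → 0
  bit 5: 1 → 0
  bit 6: 0 → 1
  bit 7: 1 → 0
  bit 8: 1 → 0
  bit 9: 1 → 0
  bit 10: 1 → 0
  bit 11: 1 → 0
= 111100100000


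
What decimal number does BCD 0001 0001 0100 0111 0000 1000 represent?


Each 4-bit group → digit:
  0001 → 1
  0001 → 1
  0100 → 4
  0111 → 7
  0000 → 0
  1000 → 8
= 114708


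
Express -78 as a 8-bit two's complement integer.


Original: 01001110
Step 1 - Invert all bits: 10110001
Step 2 - Add 1: 10110001 + 1
= 10110010 (represents -78)


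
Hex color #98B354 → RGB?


Hex: #98B354
R = 98₁₆ = 152
G = B3₁₆ = 179
B = 54₁₆ = 84
= RGB(152, 179, 84)


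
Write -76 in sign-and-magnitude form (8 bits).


Sign bit: 1 (negative)
Magnitude: 76 = 1001100
= 11001100


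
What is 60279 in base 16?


Divide by 16 repeatedly:
60279 ÷ 16 = 3767 remainder 7 (7)
3767 ÷ 16 = 235 remainder 7 (7)
235 ÷ 16 = 14 remainder 11 (B)
14 ÷ 16 = 0 remainder 14 (E)
Reading remainders bottom-up:
= 0xEB77


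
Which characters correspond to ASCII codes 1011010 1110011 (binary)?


Codes (binary): 1011010 1110011
Per-code ASCII lookup:
  1011010 = 90  (range 65-90: uppercase, 90 - 65 = 25) → 'Z'
  1110011 = 115  (range 97-122: lowercase, 115 - 97 = 18) → 's'
= 'Zs'


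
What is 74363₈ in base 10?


Positional values:
Position 0: 3 × 8^0 = 3
Position 1: 6 × 8^1 = 48
Position 2: 3 × 8^2 = 192
Position 3: 4 × 8^3 = 2048
Position 4: 7 × 8^4 = 28672
Sum = 3 + 48 + 192 + 2048 + 28672
= 30963


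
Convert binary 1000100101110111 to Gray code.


Binary: 1000100101110111
Gray code: G = B XOR (B >> 1)
B >> 1 = 0100010010111011
1000100101110111 XOR 0100010010111011:
  1 XOR 0 = 1
  0 XOR 1 = 1
  0 XOR 0 = 0
  0 XOR 0 = 0
  1 XOR 0 = 1
  0 XOR 1 = 1
  0 XOR 0 = 0
  1 XOR 0 = 1
  0 XOR 1 = 1
  1 XOR 0 = 1
  1 XOR 1 = 0
  1 XOR 1 = 0
  0 XOR 1 = 1
  1 XOR 0 = 1
  1 XOR 1 = 0
  1 XOR 1 = 0
= 1100110111001100


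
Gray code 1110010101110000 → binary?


Gray code: 1110010101110000
MSB stays the same: 1
Each subsequent bit = prev_binary XOR current_gray:
  B[1] = 1 XOR 1 = 0
  B[2] = 0 XOR 1 = 1
  B[3] = 1 XOR 0 = 1
  B[4] = 1 XOR 0 = 1
  B[5] = 1 XOR 1 = 0
  B[6] = 0 XOR 0 = 0
  B[7] = 0 XOR 1 = 1
  B[8] = 1 XOR 0 = 1
  B[9] = 1 XOR 1 = 0
  B[10] = 0 XOR 1 = 1
  B[11] = 1 XOR 1 = 0
  B[12] = 0 XOR 0 = 0
  B[13] = 0 XOR 0 = 0
  B[14] = 0 XOR 0 = 0
  B[15] = 0 XOR 0 = 0
= 1011100110100000 (47520 decimal)


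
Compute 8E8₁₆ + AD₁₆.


Align and add column by column (LSB to MSB, each column mod 16 with carry):
  08E8
+ 00AD
  ----
  col 0: 8(8) + D(13) + 0 (carry in) = 21 → 5(5), carry out 1
  col 1: E(14) + A(10) + 1 (carry in) = 25 → 9(9), carry out 1
  col 2: 8(8) + 0(0) + 1 (carry in) = 9 → 9(9), carry out 0
  col 3: 0(0) + 0(0) + 0 (carry in) = 0 → 0(0), carry out 0
Reading digits MSB→LSB: 0995
Strip leading zeros: 995
= 0x995


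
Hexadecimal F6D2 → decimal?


Positional values:
Position 0: 2 × 16^0 = 2 × 1 = 2
Position 1: D × 16^1 = 13 × 16 = 208
Position 2: 6 × 16^2 = 6 × 256 = 1536
Position 3: F × 16^3 = 15 × 4096 = 61440
Sum = 2 + 208 + 1536 + 61440
= 63186


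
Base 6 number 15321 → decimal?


Positional values (base 6):
  1 × 6^0 = 1 × 1 = 1
  2 × 6^1 = 2 × 6 = 12
  3 × 6^2 = 3 × 36 = 108
  5 × 6^3 = 5 × 216 = 1080
  1 × 6^4 = 1 × 1296 = 1296
Sum = 1 + 12 + 108 + 1080 + 1296
= 2497


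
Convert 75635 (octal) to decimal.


Positional values:
Position 0: 5 × 8^0 = 5
Position 1: 3 × 8^1 = 24
Position 2: 6 × 8^2 = 384
Position 3: 5 × 8^3 = 2560
Position 4: 7 × 8^4 = 28672
Sum = 5 + 24 + 384 + 2560 + 28672
= 31645


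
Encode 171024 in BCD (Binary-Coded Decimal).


Each digit → 4-bit binary:
  1 → 0001
  7 → 0111
  1 → 0001
  0 → 0000
  2 → 0010
  4 → 0100
= 0001 0111 0001 0000 0010 0100


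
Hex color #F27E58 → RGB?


Hex: #F27E58
R = F2₁₆ = 242
G = 7E₁₆ = 126
B = 58₁₆ = 88
= RGB(242, 126, 88)


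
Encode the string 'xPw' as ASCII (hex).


String: 'xPw'  (3 characters)
Per-character ASCII lookup:
  'x': lowercase starts at 97: 'x' = 97 + 23 = 120 → 0x78
  'P': uppercase starts at 65: 'P' = 65 + 15 = 80 → 0x50
  'w': lowercase starts at 97: 'w' = 97 + 22 = 119 → 0x77
= 0x78 0x50 0x77


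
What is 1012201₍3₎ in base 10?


Positional values (base 3):
  1 × 3^0 = 1 × 1 = 1
  0 × 3^1 = 0 × 3 = 0
  2 × 3^2 = 2 × 9 = 18
  2 × 3^3 = 2 × 27 = 54
  1 × 3^4 = 1 × 81 = 81
  0 × 3^5 = 0 × 243 = 0
  1 × 3^6 = 1 × 729 = 729
Sum = 1 + 0 + 18 + 54 + 81 + 0 + 729
= 883


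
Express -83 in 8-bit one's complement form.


Original: 01010011
Invert all bits:
  bit 0: 0 → 1
  bit 1: 1 → 0
  bit 2: 0 → 1
  bit 3: 1 → 0
  bit 4: 0 → 1
  bit 5: 0 → 1
  bit 6: 1 → 0
  bit 7: 1 → 0
= 10101100


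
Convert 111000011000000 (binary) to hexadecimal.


Group into 4-bit nibbles: 0111000011000000
  0111 = 7
  0000 = 0
  1100 = C
  0000 = 0
= 0x70C0


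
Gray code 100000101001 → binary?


Gray code: 100000101001
MSB stays the same: 1
Each subsequent bit = prev_binary XOR current_gray:
  B[1] = 1 XOR 0 = 1
  B[2] = 1 XOR 0 = 1
  B[3] = 1 XOR 0 = 1
  B[4] = 1 XOR 0 = 1
  B[5] = 1 XOR 0 = 1
  B[6] = 1 XOR 1 = 0
  B[7] = 0 XOR 0 = 0
  B[8] = 0 XOR 1 = 1
  B[9] = 1 XOR 0 = 1
  B[10] = 1 XOR 0 = 1
  B[11] = 1 XOR 1 = 0
= 111111001110 (4046 decimal)


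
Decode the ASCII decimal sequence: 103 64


Codes (decimal): 103 64
Per-code ASCII lookup:
  103  (range 97-122: lowercase, 103 - 97 = 6) → 'g'
  64  (special character) → '@'
= 'g@'


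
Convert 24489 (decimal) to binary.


Divide by 2 repeatedly:
24489 ÷ 2 = 12244 remainder 1
12244 ÷ 2 = 6122 remainder 0
6122 ÷ 2 = 3061 remainder 0
3061 ÷ 2 = 1530 remainder 1
1530 ÷ 2 = 765 remainder 0
765 ÷ 2 = 382 remainder 1
382 ÷ 2 = 191 remainder 0
191 ÷ 2 = 95 remainder 1
95 ÷ 2 = 47 remainder 1
47 ÷ 2 = 23 remainder 1
23 ÷ 2 = 11 remainder 1
11 ÷ 2 = 5 remainder 1
5 ÷ 2 = 2 remainder 1
2 ÷ 2 = 1 remainder 0
1 ÷ 2 = 0 remainder 1
Reading remainders bottom-up:
= 101111110101001


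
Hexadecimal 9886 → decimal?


Positional values:
Position 0: 6 × 16^0 = 6 × 1 = 6
Position 1: 8 × 16^1 = 8 × 16 = 128
Position 2: 8 × 16^2 = 8 × 256 = 2048
Position 3: 9 × 16^3 = 9 × 4096 = 36864
Sum = 6 + 128 + 2048 + 36864
= 39046


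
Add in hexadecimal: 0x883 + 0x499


Align and add column by column (LSB to MSB, each column mod 16 with carry):
  0883
+ 0499
  ----
  col 0: 3(3) + 9(9) + 0 (carry in) = 12 → C(12), carry out 0
  col 1: 8(8) + 9(9) + 0 (carry in) = 17 → 1(1), carry out 1
  col 2: 8(8) + 4(4) + 1 (carry in) = 13 → D(13), carry out 0
  col 3: 0(0) + 0(0) + 0 (carry in) = 0 → 0(0), carry out 0
Reading digits MSB→LSB: 0D1C
Strip leading zeros: D1C
= 0xD1C


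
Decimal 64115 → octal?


Divide by 8 repeatedly:
64115 ÷ 8 = 8014 remainder 3
8014 ÷ 8 = 1001 remainder 6
1001 ÷ 8 = 125 remainder 1
125 ÷ 8 = 15 remainder 5
15 ÷ 8 = 1 remainder 7
1 ÷ 8 = 0 remainder 1
Reading remainders bottom-up:
= 0o175163


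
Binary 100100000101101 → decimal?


Positional values:
Bit 0: 1 × 2^0 = 1
Bit 2: 1 × 2^2 = 4
Bit 3: 1 × 2^3 = 8
Bit 5: 1 × 2^5 = 32
Bit 11: 1 × 2^11 = 2048
Bit 14: 1 × 2^14 = 16384
Sum = 1 + 4 + 8 + 32 + 2048 + 16384
= 18477


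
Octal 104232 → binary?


Each octal digit → 3 binary bits:
  1 = 001
  0 = 000
  4 = 100
  2 = 010
  3 = 011
  2 = 010
Concatenate: 001 000 100 010 011 010
= 001000100010011010


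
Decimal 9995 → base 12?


Divide by 12 repeatedly:
9995 ÷ 12 = 832 remainder 11
832 ÷ 12 = 69 remainder 4
69 ÷ 12 = 5 remainder 9
5 ÷ 12 = 0 remainder 5
Reading remainders bottom-up:
= 594B


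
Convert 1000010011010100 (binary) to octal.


Group into 3-bit groups: 001000010011010100
  001 = 1
  000 = 0
  010 = 2
  011 = 3
  010 = 2
  100 = 4
= 0o102324


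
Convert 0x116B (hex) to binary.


Each hex digit → 4 binary bits:
  1 = 0001
  1 = 0001
  6 = 0110
  B = 1011
Concatenate: 0001 0001 0110 1011
= 0001000101101011


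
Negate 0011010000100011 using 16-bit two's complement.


Original: 0011010000100011
Step 1 - Invert all bits: 1100101111011100
Step 2 - Add 1: 1100101111011100 + 1
= 1100101111011101 (represents -13347)


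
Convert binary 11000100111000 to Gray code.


Binary: 11000100111000
Gray code: G = B XOR (B >> 1)
B >> 1 = 01100010011100
11000100111000 XOR 01100010011100:
  1 XOR 0 = 1
  1 XOR 1 = 0
  0 XOR 1 = 1
  0 XOR 0 = 0
  0 XOR 0 = 0
  1 XOR 0 = 1
  0 XOR 1 = 1
  0 XOR 0 = 0
  1 XOR 0 = 1
  1 XOR 1 = 0
  1 XOR 1 = 0
  0 XOR 1 = 1
  0 XOR 0 = 0
  0 XOR 0 = 0
= 10100110100100


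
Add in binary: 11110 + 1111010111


Align and add column by column (LSB to MSB, carry propagating):
  00000011110
+ 01111010111
  -----------
  col 0: 0 + 1 + 0 (carry in) = 1 → bit 1, carry out 0
  col 1: 1 + 1 + 0 (carry in) = 2 → bit 0, carry out 1
  col 2: 1 + 1 + 1 (carry in) = 3 → bit 1, carry out 1
  col 3: 1 + 0 + 1 (carry in) = 2 → bit 0, carry out 1
  col 4: 1 + 1 + 1 (carry in) = 3 → bit 1, carry out 1
  col 5: 0 + 0 + 1 (carry in) = 1 → bit 1, carry out 0
  col 6: 0 + 1 + 0 (carry in) = 1 → bit 1, carry out 0
  col 7: 0 + 1 + 0 (carry in) = 1 → bit 1, carry out 0
  col 8: 0 + 1 + 0 (carry in) = 1 → bit 1, carry out 0
  col 9: 0 + 1 + 0 (carry in) = 1 → bit 1, carry out 0
  col 10: 0 + 0 + 0 (carry in) = 0 → bit 0, carry out 0
Reading bits MSB→LSB: 01111110101
Strip leading zeros: 1111110101
= 1111110101


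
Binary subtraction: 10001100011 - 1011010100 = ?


Align and subtract column by column (LSB to MSB, borrowing when needed):
  10001100011
- 01011010100
  -----------
  col 0: (1 - 0 borrow-in) - 0 → 1 - 0 = 1, borrow out 0
  col 1: (1 - 0 borrow-in) - 0 → 1 - 0 = 1, borrow out 0
  col 2: (0 - 0 borrow-in) - 1 → borrow from next column: (0+2) - 1 = 1, borrow out 1
  col 3: (0 - 1 borrow-in) - 0 → borrow from next column: (-1+2) - 0 = 1, borrow out 1
  col 4: (0 - 1 borrow-in) - 1 → borrow from next column: (-1+2) - 1 = 0, borrow out 1
  col 5: (1 - 1 borrow-in) - 0 → 0 - 0 = 0, borrow out 0
  col 6: (1 - 0 borrow-in) - 1 → 1 - 1 = 0, borrow out 0
  col 7: (0 - 0 borrow-in) - 1 → borrow from next column: (0+2) - 1 = 1, borrow out 1
  col 8: (0 - 1 borrow-in) - 0 → borrow from next column: (-1+2) - 0 = 1, borrow out 1
  col 9: (0 - 1 borrow-in) - 1 → borrow from next column: (-1+2) - 1 = 0, borrow out 1
  col 10: (1 - 1 borrow-in) - 0 → 0 - 0 = 0, borrow out 0
Reading bits MSB→LSB: 00110001111
Strip leading zeros: 110001111
= 110001111


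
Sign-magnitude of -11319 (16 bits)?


Sign bit: 1 (negative)
Magnitude: 11319 = 010110000110111
= 1010110000110111


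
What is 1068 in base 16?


Divide by 16 repeatedly:
1068 ÷ 16 = 66 remainder 12 (C)
66 ÷ 16 = 4 remainder 2 (2)
4 ÷ 16 = 0 remainder 4 (4)
Reading remainders bottom-up:
= 0x42C


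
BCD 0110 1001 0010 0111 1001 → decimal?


Each 4-bit group → digit:
  0110 → 6
  1001 → 9
  0010 → 2
  0111 → 7
  1001 → 9
= 69279


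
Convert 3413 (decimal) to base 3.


Divide by 3 repeatedly:
3413 ÷ 3 = 1137 remainder 2
1137 ÷ 3 = 379 remainder 0
379 ÷ 3 = 126 remainder 1
126 ÷ 3 = 42 remainder 0
42 ÷ 3 = 14 remainder 0
14 ÷ 3 = 4 remainder 2
4 ÷ 3 = 1 remainder 1
1 ÷ 3 = 0 remainder 1
Reading remainders bottom-up:
= 11200102


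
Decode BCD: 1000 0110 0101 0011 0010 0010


Each 4-bit group → digit:
  1000 → 8
  0110 → 6
  0101 → 5
  0011 → 3
  0010 → 2
  0010 → 2
= 865322


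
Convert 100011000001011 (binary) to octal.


Group into 3-bit groups: 100011000001011
  100 = 4
  011 = 3
  000 = 0
  001 = 1
  011 = 3
= 0o43013


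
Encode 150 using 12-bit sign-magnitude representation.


Sign bit: 0 (positive)
Magnitude: 150 = 00010010110
= 000010010110


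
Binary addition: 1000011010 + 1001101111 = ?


Align and add column by column (LSB to MSB, carry propagating):
  01000011010
+ 01001101111
  -----------
  col 0: 0 + 1 + 0 (carry in) = 1 → bit 1, carry out 0
  col 1: 1 + 1 + 0 (carry in) = 2 → bit 0, carry out 1
  col 2: 0 + 1 + 1 (carry in) = 2 → bit 0, carry out 1
  col 3: 1 + 1 + 1 (carry in) = 3 → bit 1, carry out 1
  col 4: 1 + 0 + 1 (carry in) = 2 → bit 0, carry out 1
  col 5: 0 + 1 + 1 (carry in) = 2 → bit 0, carry out 1
  col 6: 0 + 1 + 1 (carry in) = 2 → bit 0, carry out 1
  col 7: 0 + 0 + 1 (carry in) = 1 → bit 1, carry out 0
  col 8: 0 + 0 + 0 (carry in) = 0 → bit 0, carry out 0
  col 9: 1 + 1 + 0 (carry in) = 2 → bit 0, carry out 1
  col 10: 0 + 0 + 1 (carry in) = 1 → bit 1, carry out 0
Reading bits MSB→LSB: 10010001001
Strip leading zeros: 10010001001
= 10010001001


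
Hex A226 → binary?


Each hex digit → 4 binary bits:
  A = 1010
  2 = 0010
  2 = 0010
  6 = 0110
Concatenate: 1010 0010 0010 0110
= 1010001000100110


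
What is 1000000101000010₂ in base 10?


Positional values:
Bit 1: 1 × 2^1 = 2
Bit 6: 1 × 2^6 = 64
Bit 8: 1 × 2^8 = 256
Bit 15: 1 × 2^15 = 32768
Sum = 2 + 64 + 256 + 32768
= 33090


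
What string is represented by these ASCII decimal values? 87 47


Codes (decimal): 87 47
Per-code ASCII lookup:
  87  (range 65-90: uppercase, 87 - 65 = 22) → 'W'
  47  (special character) → '/'
= 'W/'


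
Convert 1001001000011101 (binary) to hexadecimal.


Group into 4-bit nibbles: 1001001000011101
  1001 = 9
  0010 = 2
  0001 = 1
  1101 = D
= 0x921D


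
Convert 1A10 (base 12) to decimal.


Positional values (base 12):
  0 × 12^0 = 0 × 1 = 0
  1 × 12^1 = 1 × 12 = 12
  A × 12^2 = 10 × 144 = 1440
  1 × 12^3 = 1 × 1728 = 1728
Sum = 0 + 12 + 1440 + 1728
= 3180


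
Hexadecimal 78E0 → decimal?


Positional values:
Position 0: 0 × 16^0 = 0 × 1 = 0
Position 1: E × 16^1 = 14 × 16 = 224
Position 2: 8 × 16^2 = 8 × 256 = 2048
Position 3: 7 × 16^3 = 7 × 4096 = 28672
Sum = 0 + 224 + 2048 + 28672
= 30944


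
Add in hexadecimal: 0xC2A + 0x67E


Align and add column by column (LSB to MSB, each column mod 16 with carry):
  0C2A
+ 067E
  ----
  col 0: A(10) + E(14) + 0 (carry in) = 24 → 8(8), carry out 1
  col 1: 2(2) + 7(7) + 1 (carry in) = 10 → A(10), carry out 0
  col 2: C(12) + 6(6) + 0 (carry in) = 18 → 2(2), carry out 1
  col 3: 0(0) + 0(0) + 1 (carry in) = 1 → 1(1), carry out 0
Reading digits MSB→LSB: 12A8
Strip leading zeros: 12A8
= 0x12A8


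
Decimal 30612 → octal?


Divide by 8 repeatedly:
30612 ÷ 8 = 3826 remainder 4
3826 ÷ 8 = 478 remainder 2
478 ÷ 8 = 59 remainder 6
59 ÷ 8 = 7 remainder 3
7 ÷ 8 = 0 remainder 7
Reading remainders bottom-up:
= 0o73624


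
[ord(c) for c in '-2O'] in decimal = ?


String: '-2O'  (3 characters)
Per-character ASCII lookup:
  '-': special character: '-' = 45
  '2': digits start at 48: '2' = 48 + 2 = 50
  'O': uppercase starts at 65: 'O' = 65 + 14 = 79
= 45 50 79


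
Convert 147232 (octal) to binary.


Each octal digit → 3 binary bits:
  1 = 001
  4 = 100
  7 = 111
  2 = 010
  3 = 011
  2 = 010
Concatenate: 001 100 111 010 011 010
= 001100111010011010


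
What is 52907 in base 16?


Divide by 16 repeatedly:
52907 ÷ 16 = 3306 remainder 11 (B)
3306 ÷ 16 = 206 remainder 10 (A)
206 ÷ 16 = 12 remainder 14 (E)
12 ÷ 16 = 0 remainder 12 (C)
Reading remainders bottom-up:
= 0xCEAB


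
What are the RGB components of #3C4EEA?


Hex: #3C4EEA
R = 3C₁₆ = 60
G = 4E₁₆ = 78
B = EA₁₆ = 234
= RGB(60, 78, 234)


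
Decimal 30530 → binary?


Divide by 2 repeatedly:
30530 ÷ 2 = 15265 remainder 0
15265 ÷ 2 = 7632 remainder 1
7632 ÷ 2 = 3816 remainder 0
3816 ÷ 2 = 1908 remainder 0
1908 ÷ 2 = 954 remainder 0
954 ÷ 2 = 477 remainder 0
477 ÷ 2 = 238 remainder 1
238 ÷ 2 = 119 remainder 0
119 ÷ 2 = 59 remainder 1
59 ÷ 2 = 29 remainder 1
29 ÷ 2 = 14 remainder 1
14 ÷ 2 = 7 remainder 0
7 ÷ 2 = 3 remainder 1
3 ÷ 2 = 1 remainder 1
1 ÷ 2 = 0 remainder 1
Reading remainders bottom-up:
= 111011101000010


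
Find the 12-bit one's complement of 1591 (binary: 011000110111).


Original: 011000110111
Invert all bits:
  bit 0: 0 → 1
  bit 1: 1 → 0
  bit 2: 1 → 0
  bit 3: 0 → 1
  bit 4: 0 → 1
  bit 5: 0 → 1
  bit 6: 1 → 0
  bit 7: 1 → 0
  bit 8: 0 → 1
  bit 9: 1 → 0
  bit 10: 1 → 0
  bit 11: 1 → 0
= 100111001000


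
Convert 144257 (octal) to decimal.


Positional values:
Position 0: 7 × 8^0 = 7
Position 1: 5 × 8^1 = 40
Position 2: 2 × 8^2 = 128
Position 3: 4 × 8^3 = 2048
Position 4: 4 × 8^4 = 16384
Position 5: 1 × 8^5 = 32768
Sum = 7 + 40 + 128 + 2048 + 16384 + 32768
= 51375


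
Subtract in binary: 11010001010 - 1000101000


Align and subtract column by column (LSB to MSB, borrowing when needed):
  11010001010
- 01000101000
  -----------
  col 0: (0 - 0 borrow-in) - 0 → 0 - 0 = 0, borrow out 0
  col 1: (1 - 0 borrow-in) - 0 → 1 - 0 = 1, borrow out 0
  col 2: (0 - 0 borrow-in) - 0 → 0 - 0 = 0, borrow out 0
  col 3: (1 - 0 borrow-in) - 1 → 1 - 1 = 0, borrow out 0
  col 4: (0 - 0 borrow-in) - 0 → 0 - 0 = 0, borrow out 0
  col 5: (0 - 0 borrow-in) - 1 → borrow from next column: (0+2) - 1 = 1, borrow out 1
  col 6: (0 - 1 borrow-in) - 0 → borrow from next column: (-1+2) - 0 = 1, borrow out 1
  col 7: (1 - 1 borrow-in) - 0 → 0 - 0 = 0, borrow out 0
  col 8: (0 - 0 borrow-in) - 0 → 0 - 0 = 0, borrow out 0
  col 9: (1 - 0 borrow-in) - 1 → 1 - 1 = 0, borrow out 0
  col 10: (1 - 0 borrow-in) - 0 → 1 - 0 = 1, borrow out 0
Reading bits MSB→LSB: 10001100010
Strip leading zeros: 10001100010
= 10001100010


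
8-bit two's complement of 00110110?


Original: 00110110
Step 1 - Invert all bits: 11001001
Step 2 - Add 1: 11001001 + 1
= 11001010 (represents -54)


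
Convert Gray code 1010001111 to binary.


Gray code: 1010001111
MSB stays the same: 1
Each subsequent bit = prev_binary XOR current_gray:
  B[1] = 1 XOR 0 = 1
  B[2] = 1 XOR 1 = 0
  B[3] = 0 XOR 0 = 0
  B[4] = 0 XOR 0 = 0
  B[5] = 0 XOR 0 = 0
  B[6] = 0 XOR 1 = 1
  B[7] = 1 XOR 1 = 0
  B[8] = 0 XOR 1 = 1
  B[9] = 1 XOR 1 = 0
= 1100001010 (778 decimal)


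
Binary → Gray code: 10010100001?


Binary: 10010100001
Gray code: G = B XOR (B >> 1)
B >> 1 = 01001010000
10010100001 XOR 01001010000:
  1 XOR 0 = 1
  0 XOR 1 = 1
  0 XOR 0 = 0
  1 XOR 0 = 1
  0 XOR 1 = 1
  1 XOR 0 = 1
  0 XOR 1 = 1
  0 XOR 0 = 0
  0 XOR 0 = 0
  0 XOR 0 = 0
  1 XOR 0 = 1
= 11011110001


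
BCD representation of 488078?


Each digit → 4-bit binary:
  4 → 0100
  8 → 1000
  8 → 1000
  0 → 0000
  7 → 0111
  8 → 1000
= 0100 1000 1000 0000 0111 1000


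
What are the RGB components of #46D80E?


Hex: #46D80E
R = 46₁₆ = 70
G = D8₁₆ = 216
B = 0E₁₆ = 14
= RGB(70, 216, 14)


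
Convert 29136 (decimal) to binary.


Divide by 2 repeatedly:
29136 ÷ 2 = 14568 remainder 0
14568 ÷ 2 = 7284 remainder 0
7284 ÷ 2 = 3642 remainder 0
3642 ÷ 2 = 1821 remainder 0
1821 ÷ 2 = 910 remainder 1
910 ÷ 2 = 455 remainder 0
455 ÷ 2 = 227 remainder 1
227 ÷ 2 = 113 remainder 1
113 ÷ 2 = 56 remainder 1
56 ÷ 2 = 28 remainder 0
28 ÷ 2 = 14 remainder 0
14 ÷ 2 = 7 remainder 0
7 ÷ 2 = 3 remainder 1
3 ÷ 2 = 1 remainder 1
1 ÷ 2 = 0 remainder 1
Reading remainders bottom-up:
= 111000111010000


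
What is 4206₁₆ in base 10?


Positional values:
Position 0: 6 × 16^0 = 6 × 1 = 6
Position 1: 0 × 16^1 = 0 × 16 = 0
Position 2: 2 × 16^2 = 2 × 256 = 512
Position 3: 4 × 16^3 = 4 × 4096 = 16384
Sum = 6 + 0 + 512 + 16384
= 16902


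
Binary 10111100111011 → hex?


Group into 4-bit nibbles: 0010111100111011
  0010 = 2
  1111 = F
  0011 = 3
  1011 = B
= 0x2F3B


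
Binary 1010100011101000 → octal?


Group into 3-bit groups: 001010100011101000
  001 = 1
  010 = 2
  100 = 4
  011 = 3
  101 = 5
  000 = 0
= 0o124350


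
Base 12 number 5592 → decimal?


Positional values (base 12):
  2 × 12^0 = 2 × 1 = 2
  9 × 12^1 = 9 × 12 = 108
  5 × 12^2 = 5 × 144 = 720
  5 × 12^3 = 5 × 1728 = 8640
Sum = 2 + 108 + 720 + 8640
= 9470


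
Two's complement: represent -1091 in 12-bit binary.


Original: 010001000011
Step 1 - Invert all bits: 101110111100
Step 2 - Add 1: 101110111100 + 1
= 101110111101 (represents -1091)


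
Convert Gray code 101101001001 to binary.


Gray code: 101101001001
MSB stays the same: 1
Each subsequent bit = prev_binary XOR current_gray:
  B[1] = 1 XOR 0 = 1
  B[2] = 1 XOR 1 = 0
  B[3] = 0 XOR 1 = 1
  B[4] = 1 XOR 0 = 1
  B[5] = 1 XOR 1 = 0
  B[6] = 0 XOR 0 = 0
  B[7] = 0 XOR 0 = 0
  B[8] = 0 XOR 1 = 1
  B[9] = 1 XOR 0 = 1
  B[10] = 1 XOR 0 = 1
  B[11] = 1 XOR 1 = 0
= 110110001110 (3470 decimal)


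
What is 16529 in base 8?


Divide by 8 repeatedly:
16529 ÷ 8 = 2066 remainder 1
2066 ÷ 8 = 258 remainder 2
258 ÷ 8 = 32 remainder 2
32 ÷ 8 = 4 remainder 0
4 ÷ 8 = 0 remainder 4
Reading remainders bottom-up:
= 0o40221


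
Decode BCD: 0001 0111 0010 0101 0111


Each 4-bit group → digit:
  0001 → 1
  0111 → 7
  0010 → 2
  0101 → 5
  0111 → 7
= 17257


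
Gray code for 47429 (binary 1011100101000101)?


Binary: 1011100101000101
Gray code: G = B XOR (B >> 1)
B >> 1 = 0101110010100010
1011100101000101 XOR 0101110010100010:
  1 XOR 0 = 1
  0 XOR 1 = 1
  1 XOR 0 = 1
  1 XOR 1 = 0
  1 XOR 1 = 0
  0 XOR 1 = 1
  0 XOR 0 = 0
  1 XOR 0 = 1
  0 XOR 1 = 1
  1 XOR 0 = 1
  0 XOR 1 = 1
  0 XOR 0 = 0
  0 XOR 0 = 0
  1 XOR 0 = 1
  0 XOR 1 = 1
  1 XOR 0 = 1
= 1110010111100111


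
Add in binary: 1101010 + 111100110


Align and add column by column (LSB to MSB, carry propagating):
  0001101010
+ 0111100110
  ----------
  col 0: 0 + 0 + 0 (carry in) = 0 → bit 0, carry out 0
  col 1: 1 + 1 + 0 (carry in) = 2 → bit 0, carry out 1
  col 2: 0 + 1 + 1 (carry in) = 2 → bit 0, carry out 1
  col 3: 1 + 0 + 1 (carry in) = 2 → bit 0, carry out 1
  col 4: 0 + 0 + 1 (carry in) = 1 → bit 1, carry out 0
  col 5: 1 + 1 + 0 (carry in) = 2 → bit 0, carry out 1
  col 6: 1 + 1 + 1 (carry in) = 3 → bit 1, carry out 1
  col 7: 0 + 1 + 1 (carry in) = 2 → bit 0, carry out 1
  col 8: 0 + 1 + 1 (carry in) = 2 → bit 0, carry out 1
  col 9: 0 + 0 + 1 (carry in) = 1 → bit 1, carry out 0
Reading bits MSB→LSB: 1001010000
Strip leading zeros: 1001010000
= 1001010000


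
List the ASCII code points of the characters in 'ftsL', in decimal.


String: 'ftsL'  (4 characters)
Per-character ASCII lookup:
  'f': lowercase starts at 97: 'f' = 97 + 5 = 102
  't': lowercase starts at 97: 't' = 97 + 19 = 116
  's': lowercase starts at 97: 's' = 97 + 18 = 115
  'L': uppercase starts at 65: 'L' = 65 + 11 = 76
= 102 116 115 76


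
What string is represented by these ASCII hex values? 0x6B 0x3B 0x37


Codes (hex): 0x6B 0x3B 0x37
Per-code ASCII lookup:
  0x6B = 107  (range 97-122: lowercase, 107 - 97 = 10) → 'k'
  0x3B = 59  (special character) → ';'
  0x37 = 55  (range 48-57: digits, 55 - 48 = 7) → '7'
= 'k;7'


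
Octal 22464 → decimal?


Positional values:
Position 0: 4 × 8^0 = 4
Position 1: 6 × 8^1 = 48
Position 2: 4 × 8^2 = 256
Position 3: 2 × 8^3 = 1024
Position 4: 2 × 8^4 = 8192
Sum = 4 + 48 + 256 + 1024 + 8192
= 9524


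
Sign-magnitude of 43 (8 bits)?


Sign bit: 0 (positive)
Magnitude: 43 = 0101011
= 00101011


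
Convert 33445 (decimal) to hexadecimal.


Divide by 16 repeatedly:
33445 ÷ 16 = 2090 remainder 5 (5)
2090 ÷ 16 = 130 remainder 10 (A)
130 ÷ 16 = 8 remainder 2 (2)
8 ÷ 16 = 0 remainder 8 (8)
Reading remainders bottom-up:
= 0x82A5


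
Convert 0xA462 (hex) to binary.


Each hex digit → 4 binary bits:
  A = 1010
  4 = 0100
  6 = 0110
  2 = 0010
Concatenate: 1010 0100 0110 0010
= 1010010001100010


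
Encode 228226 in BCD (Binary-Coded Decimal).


Each digit → 4-bit binary:
  2 → 0010
  2 → 0010
  8 → 1000
  2 → 0010
  2 → 0010
  6 → 0110
= 0010 0010 1000 0010 0010 0110


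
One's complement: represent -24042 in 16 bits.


Original: 0101110111101010
Invert all bits:
  bit 0: 0 → 1
  bit 1: 1 → 0
  bit 2: 0 → 1
  bit 3: 1 → 0
  bit 4: 1 → 0
  bit 5: 1 → 0
  bit 6: 0 → 1
  bit 7: 1 → 0
  bit 8: 1 → 0
  bit 9: 1 → 0
  bit 10: 1 → 0
  bit 11: 0 → 1
  bit 12: 1 → 0
  bit 13: 0 → 1
  bit 14: 1 → 0
  bit 15: 0 → 1
= 1010001000010101


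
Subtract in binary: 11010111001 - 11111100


Align and subtract column by column (LSB to MSB, borrowing when needed):
  11010111001
- 00011111100
  -----------
  col 0: (1 - 0 borrow-in) - 0 → 1 - 0 = 1, borrow out 0
  col 1: (0 - 0 borrow-in) - 0 → 0 - 0 = 0, borrow out 0
  col 2: (0 - 0 borrow-in) - 1 → borrow from next column: (0+2) - 1 = 1, borrow out 1
  col 3: (1 - 1 borrow-in) - 1 → borrow from next column: (0+2) - 1 = 1, borrow out 1
  col 4: (1 - 1 borrow-in) - 1 → borrow from next column: (0+2) - 1 = 1, borrow out 1
  col 5: (1 - 1 borrow-in) - 1 → borrow from next column: (0+2) - 1 = 1, borrow out 1
  col 6: (0 - 1 borrow-in) - 1 → borrow from next column: (-1+2) - 1 = 0, borrow out 1
  col 7: (1 - 1 borrow-in) - 1 → borrow from next column: (0+2) - 1 = 1, borrow out 1
  col 8: (0 - 1 borrow-in) - 0 → borrow from next column: (-1+2) - 0 = 1, borrow out 1
  col 9: (1 - 1 borrow-in) - 0 → 0 - 0 = 0, borrow out 0
  col 10: (1 - 0 borrow-in) - 0 → 1 - 0 = 1, borrow out 0
Reading bits MSB→LSB: 10110111101
Strip leading zeros: 10110111101
= 10110111101
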